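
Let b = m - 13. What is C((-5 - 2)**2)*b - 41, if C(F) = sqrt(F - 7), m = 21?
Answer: -41 + 8*sqrt(42) ≈ 10.846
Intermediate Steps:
b = 8 (b = 21 - 13 = 8)
C(F) = sqrt(-7 + F)
C((-5 - 2)**2)*b - 41 = sqrt(-7 + (-5 - 2)**2)*8 - 41 = sqrt(-7 + (-7)**2)*8 - 41 = sqrt(-7 + 49)*8 - 41 = sqrt(42)*8 - 41 = 8*sqrt(42) - 41 = -41 + 8*sqrt(42)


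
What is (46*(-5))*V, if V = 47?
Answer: -10810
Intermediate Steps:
(46*(-5))*V = (46*(-5))*47 = -230*47 = -10810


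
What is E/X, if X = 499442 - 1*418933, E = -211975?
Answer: -211975/80509 ≈ -2.6329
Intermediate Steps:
X = 80509 (X = 499442 - 418933 = 80509)
E/X = -211975/80509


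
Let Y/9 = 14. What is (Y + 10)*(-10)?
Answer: -1360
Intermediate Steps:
Y = 126 (Y = 9*14 = 126)
(Y + 10)*(-10) = (126 + 10)*(-10) = 136*(-10) = -1360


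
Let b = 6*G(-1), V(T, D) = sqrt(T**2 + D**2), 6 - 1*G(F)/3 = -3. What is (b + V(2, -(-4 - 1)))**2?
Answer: (162 + sqrt(29))**2 ≈ 28018.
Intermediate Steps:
G(F) = 27 (G(F) = 18 - 3*(-3) = 18 + 9 = 27)
V(T, D) = sqrt(D**2 + T**2)
b = 162 (b = 6*27 = 162)
(b + V(2, -(-4 - 1)))**2 = (162 + sqrt((-(-4 - 1))**2 + 2**2))**2 = (162 + sqrt((-1*(-5))**2 + 4))**2 = (162 + sqrt(5**2 + 4))**2 = (162 + sqrt(25 + 4))**2 = (162 + sqrt(29))**2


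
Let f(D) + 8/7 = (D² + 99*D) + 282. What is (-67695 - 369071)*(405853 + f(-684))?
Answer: -2465071052422/7 ≈ -3.5215e+11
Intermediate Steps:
f(D) = 1966/7 + D² + 99*D (f(D) = -8/7 + ((D² + 99*D) + 282) = -8/7 + (282 + D² + 99*D) = 1966/7 + D² + 99*D)
(-67695 - 369071)*(405853 + f(-684)) = (-67695 - 369071)*(405853 + (1966/7 + (-684)² + 99*(-684))) = -436766*(405853 + (1966/7 + 467856 - 67716)) = -436766*(405853 + 2802946/7) = -436766*5643917/7 = -2465071052422/7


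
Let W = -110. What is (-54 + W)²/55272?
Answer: 3362/6909 ≈ 0.48661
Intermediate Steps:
(-54 + W)²/55272 = (-54 - 110)²/55272 = (-164)²*(1/55272) = 26896*(1/55272) = 3362/6909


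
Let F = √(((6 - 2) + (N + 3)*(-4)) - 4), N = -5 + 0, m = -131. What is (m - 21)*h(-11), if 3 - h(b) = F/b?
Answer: -456 - 304*√2/11 ≈ -495.08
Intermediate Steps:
N = -5
F = 2*√2 (F = √(((6 - 2) + (-5 + 3)*(-4)) - 4) = √((4 - 2*(-4)) - 4) = √((4 + 8) - 4) = √(12 - 4) = √8 = 2*√2 ≈ 2.8284)
h(b) = 3 - 2*√2/b
(m - 21)*h(-11) = (-131 - 21)*(3 - 2*√2/(-11)) = -152*(3 - 2*√2*(-1/11)) = -152*(3 + 2*√2/11) = -456 - 304*√2/11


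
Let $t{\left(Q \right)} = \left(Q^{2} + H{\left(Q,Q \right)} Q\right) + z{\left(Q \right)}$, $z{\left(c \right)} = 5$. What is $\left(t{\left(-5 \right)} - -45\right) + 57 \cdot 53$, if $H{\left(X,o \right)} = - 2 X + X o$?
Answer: $2921$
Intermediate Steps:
$t{\left(Q \right)} = 5 + Q^{2} + Q^{2} \left(-2 + Q\right)$ ($t{\left(Q \right)} = \left(Q^{2} + Q \left(-2 + Q\right) Q\right) + 5 = \left(Q^{2} + Q^{2} \left(-2 + Q\right)\right) + 5 = 5 + Q^{2} + Q^{2} \left(-2 + Q\right)$)
$\left(t{\left(-5 \right)} - -45\right) + 57 \cdot 53 = \left(\left(5 + \left(-5\right)^{3} - \left(-5\right)^{2}\right) - -45\right) + 57 \cdot 53 = \left(\left(5 - 125 - 25\right) + 45\right) + 3021 = \left(-145 + 45\right) + 3021 = -100 + 3021 = 2921$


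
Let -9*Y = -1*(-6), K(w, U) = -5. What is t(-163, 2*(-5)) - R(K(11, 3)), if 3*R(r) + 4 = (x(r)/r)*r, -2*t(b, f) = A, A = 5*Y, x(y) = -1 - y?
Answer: 5/3 ≈ 1.6667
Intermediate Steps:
Y = -2/3 (Y = -(-1)*(-6)/9 = -1/9*6 = -2/3 ≈ -0.66667)
A = -10/3 (A = 5*(-2/3) = -10/3 ≈ -3.3333)
t(b, f) = 5/3 (t(b, f) = -1/2*(-10/3) = 5/3)
R(r) = -5/3 - r/3 (R(r) = -4/3 + (((-1 - r)/r)*r)/3 = -4/3 + (-1 - r)/3 = -4/3 + (-1/3 - r/3) = -5/3 - r/3)
t(-163, 2*(-5)) - R(K(11, 3)) = 5/3 - (-5/3 - 1/3*(-5)) = 5/3 - (-5/3 + 5/3) = 5/3 - 1*0 = 5/3 + 0 = 5/3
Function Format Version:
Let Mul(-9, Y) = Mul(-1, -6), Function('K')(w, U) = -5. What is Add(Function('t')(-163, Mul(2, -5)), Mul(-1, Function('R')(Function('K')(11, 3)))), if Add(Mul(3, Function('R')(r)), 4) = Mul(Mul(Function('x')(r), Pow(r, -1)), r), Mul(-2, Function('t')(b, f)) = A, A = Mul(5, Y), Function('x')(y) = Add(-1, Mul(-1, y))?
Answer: Rational(5, 3) ≈ 1.6667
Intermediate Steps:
Y = Rational(-2, 3) (Y = Mul(Rational(-1, 9), Mul(-1, -6)) = Mul(Rational(-1, 9), 6) = Rational(-2, 3) ≈ -0.66667)
A = Rational(-10, 3) (A = Mul(5, Rational(-2, 3)) = Rational(-10, 3) ≈ -3.3333)
Function('t')(b, f) = Rational(5, 3) (Function('t')(b, f) = Mul(Rational(-1, 2), Rational(-10, 3)) = Rational(5, 3))
Function('R')(r) = Add(Rational(-5, 3), Mul(Rational(-1, 3), r)) (Function('R')(r) = Add(Rational(-4, 3), Mul(Rational(1, 3), Mul(Mul(Add(-1, Mul(-1, r)), Pow(r, -1)), r))) = Add(Rational(-4, 3), Mul(Rational(1, 3), Mul(Mul(Pow(r, -1), Add(-1, Mul(-1, r))), r))) = Add(Rational(-4, 3), Mul(Rational(1, 3), Add(-1, Mul(-1, r)))) = Add(Rational(-4, 3), Add(Rational(-1, 3), Mul(Rational(-1, 3), r))) = Add(Rational(-5, 3), Mul(Rational(-1, 3), r)))
Add(Function('t')(-163, Mul(2, -5)), Mul(-1, Function('R')(Function('K')(11, 3)))) = Add(Rational(5, 3), Mul(-1, Add(Rational(-5, 3), Mul(Rational(-1, 3), -5)))) = Add(Rational(5, 3), Mul(-1, Add(Rational(-5, 3), Rational(5, 3)))) = Add(Rational(5, 3), Mul(-1, 0)) = Add(Rational(5, 3), 0) = Rational(5, 3)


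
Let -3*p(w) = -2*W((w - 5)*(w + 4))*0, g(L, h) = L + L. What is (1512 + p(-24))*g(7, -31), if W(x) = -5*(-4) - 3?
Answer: 21168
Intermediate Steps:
g(L, h) = 2*L
W(x) = 17 (W(x) = 20 - 3 = 17)
p(w) = 0 (p(w) = -(-2*17)*0/3 = -(-34)*0/3 = -⅓*0 = 0)
(1512 + p(-24))*g(7, -31) = (1512 + 0)*(2*7) = 1512*14 = 21168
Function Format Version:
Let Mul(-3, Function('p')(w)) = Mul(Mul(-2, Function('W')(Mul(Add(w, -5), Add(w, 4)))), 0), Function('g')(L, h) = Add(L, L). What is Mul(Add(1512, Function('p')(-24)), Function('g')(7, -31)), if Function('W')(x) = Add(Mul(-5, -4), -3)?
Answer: 21168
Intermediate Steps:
Function('g')(L, h) = Mul(2, L)
Function('W')(x) = 17 (Function('W')(x) = Add(20, -3) = 17)
Function('p')(w) = 0 (Function('p')(w) = Mul(Rational(-1, 3), Mul(Mul(-2, 17), 0)) = Mul(Rational(-1, 3), Mul(-34, 0)) = Mul(Rational(-1, 3), 0) = 0)
Mul(Add(1512, Function('p')(-24)), Function('g')(7, -31)) = Mul(Add(1512, 0), Mul(2, 7)) = Mul(1512, 14) = 21168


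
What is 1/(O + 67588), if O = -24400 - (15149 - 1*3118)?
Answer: 1/31157 ≈ 3.2096e-5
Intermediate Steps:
O = -36431 (O = -24400 - (15149 - 3118) = -24400 - 1*12031 = -24400 - 12031 = -36431)
1/(O + 67588) = 1/(-36431 + 67588) = 1/31157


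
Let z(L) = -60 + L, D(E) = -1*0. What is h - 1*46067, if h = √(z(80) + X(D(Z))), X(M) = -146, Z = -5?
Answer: -46067 + 3*I*√14 ≈ -46067.0 + 11.225*I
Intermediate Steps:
D(E) = 0
h = 3*I*√14 (h = √((-60 + 80) - 146) = √(20 - 146) = √(-126) = 3*I*√14 ≈ 11.225*I)
h - 1*46067 = 3*I*√14 - 1*46067 = 3*I*√14 - 46067 = -46067 + 3*I*√14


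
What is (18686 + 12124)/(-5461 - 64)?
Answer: -474/85 ≈ -5.5765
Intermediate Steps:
(18686 + 12124)/(-5461 - 64) = 30810/(-5525) = 30810*(-1/5525) = -474/85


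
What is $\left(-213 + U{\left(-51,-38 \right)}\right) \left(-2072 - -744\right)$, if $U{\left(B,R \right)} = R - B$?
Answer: $265600$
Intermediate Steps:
$\left(-213 + U{\left(-51,-38 \right)}\right) \left(-2072 - -744\right) = \left(-213 - -13\right) \left(-2072 - -744\right) = \left(-213 + \left(-38 + 51\right)\right) \left(-2072 + 744\right) = \left(-213 + 13\right) \left(-1328\right) = \left(-200\right) \left(-1328\right) = 265600$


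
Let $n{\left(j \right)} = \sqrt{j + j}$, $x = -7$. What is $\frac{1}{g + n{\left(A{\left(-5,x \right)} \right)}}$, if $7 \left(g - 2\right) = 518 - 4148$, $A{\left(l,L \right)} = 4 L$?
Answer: $- \frac{3164}{1634775} - \frac{49 i \sqrt{14}}{6539100} \approx -0.0019354 - 2.8038 \cdot 10^{-5} i$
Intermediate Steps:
$n{\left(j \right)} = \sqrt{2} \sqrt{j}$ ($n{\left(j \right)} = \sqrt{2 j} = \sqrt{2} \sqrt{j}$)
$g = - \frac{3616}{7}$ ($g = 2 + \frac{518 - 4148}{7} = 2 + \frac{1}{7} \left(-3630\right) = 2 - \frac{3630}{7} = - \frac{3616}{7} \approx -516.57$)
$\frac{1}{g + n{\left(A{\left(-5,x \right)} \right)}} = \frac{1}{- \frac{3616}{7} + \sqrt{2} \sqrt{4 \left(-7\right)}} = \frac{1}{- \frac{3616}{7} + \sqrt{2} \sqrt{-28}} = \frac{1}{- \frac{3616}{7} + \sqrt{2} \cdot 2 i \sqrt{7}} = \frac{1}{- \frac{3616}{7} + 2 i \sqrt{14}}$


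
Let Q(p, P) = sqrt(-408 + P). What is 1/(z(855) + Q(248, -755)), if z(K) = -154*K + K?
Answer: -130815/17112565388 - I*sqrt(1163)/17112565388 ≈ -7.6444e-6 - 1.9929e-9*I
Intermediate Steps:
z(K) = -153*K
1/(z(855) + Q(248, -755)) = 1/(-153*855 + sqrt(-408 - 755)) = 1/(-130815 + sqrt(-1163)) = 1/(-130815 + I*sqrt(1163))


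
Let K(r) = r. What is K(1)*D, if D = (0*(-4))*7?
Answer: 0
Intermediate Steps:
D = 0 (D = 0*7 = 0)
K(1)*D = 1*0 = 0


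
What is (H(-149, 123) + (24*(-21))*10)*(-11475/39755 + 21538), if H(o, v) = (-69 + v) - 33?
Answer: -859485395517/7951 ≈ -1.0810e+8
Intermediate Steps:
H(o, v) = -102 + v
(H(-149, 123) + (24*(-21))*10)*(-11475/39755 + 21538) = ((-102 + 123) + (24*(-21))*10)*(-11475/39755 + 21538) = (21 - 504*10)*(-11475*1/39755 + 21538) = (21 - 5040)*(-2295/7951 + 21538) = -5019*171246343/7951 = -859485395517/7951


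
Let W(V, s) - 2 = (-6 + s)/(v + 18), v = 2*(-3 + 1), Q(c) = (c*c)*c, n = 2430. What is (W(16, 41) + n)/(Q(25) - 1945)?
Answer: 541/3040 ≈ 0.17796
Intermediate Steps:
Q(c) = c**3 (Q(c) = c**2*c = c**3)
v = -4 (v = 2*(-2) = -4)
W(V, s) = 11/7 + s/14 (W(V, s) = 2 + (-6 + s)/(-4 + 18) = 2 + (-6 + s)/14 = 2 + (-6 + s)*(1/14) = 2 + (-3/7 + s/14) = 11/7 + s/14)
(W(16, 41) + n)/(Q(25) - 1945) = ((11/7 + (1/14)*41) + 2430)/(25**3 - 1945) = ((11/7 + 41/14) + 2430)/(15625 - 1945) = (9/2 + 2430)/13680 = (4869/2)*(1/13680) = 541/3040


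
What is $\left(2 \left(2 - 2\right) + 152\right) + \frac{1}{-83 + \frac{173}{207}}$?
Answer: $\frac{2585009}{17008} \approx 151.99$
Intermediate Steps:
$\left(2 \left(2 - 2\right) + 152\right) + \frac{1}{-83 + \frac{173}{207}} = \left(2 \cdot 0 + 152\right) + \frac{1}{-83 + 173 \cdot \frac{1}{207}} = \left(0 + 152\right) + \frac{1}{-83 + \frac{173}{207}} = 152 + \frac{1}{- \frac{17008}{207}} = 152 - \frac{207}{17008} = \frac{2585009}{17008}$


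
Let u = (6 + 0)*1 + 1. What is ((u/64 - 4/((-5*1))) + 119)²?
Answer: 1472333641/102400 ≈ 14378.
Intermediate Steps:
u = 7 (u = 6*1 + 1 = 6 + 1 = 7)
((u/64 - 4/((-5*1))) + 119)² = ((7/64 - 4/((-5*1))) + 119)² = ((7*(1/64) - 4/(-5)) + 119)² = ((7/64 - 4*(-⅕)) + 119)² = ((7/64 + ⅘) + 119)² = (291/320 + 119)² = (38371/320)² = 1472333641/102400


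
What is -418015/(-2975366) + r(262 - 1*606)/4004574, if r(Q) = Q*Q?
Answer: 1013032455793/5957536662042 ≈ 0.17004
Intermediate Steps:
r(Q) = Q**2
-418015/(-2975366) + r(262 - 1*606)/4004574 = -418015/(-2975366) + (262 - 1*606)**2/4004574 = -418015*(-1/2975366) + (262 - 606)**2*(1/4004574) = 418015/2975366 + (-344)**2*(1/4004574) = 418015/2975366 + 118336*(1/4004574) = 418015/2975366 + 59168/2002287 = 1013032455793/5957536662042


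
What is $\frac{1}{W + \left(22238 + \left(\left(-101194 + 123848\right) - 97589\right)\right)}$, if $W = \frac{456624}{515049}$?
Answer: $- \frac{171683}{9047026843} \approx -1.8977 \cdot 10^{-5}$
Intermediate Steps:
$W = \frac{152208}{171683}$ ($W = 456624 \cdot \frac{1}{515049} = \frac{152208}{171683} \approx 0.88656$)
$\frac{1}{W + \left(22238 + \left(\left(-101194 + 123848\right) - 97589\right)\right)} = \frac{1}{\frac{152208}{171683} + \left(22238 + \left(\left(-101194 + 123848\right) - 97589\right)\right)} = \frac{1}{\frac{152208}{171683} + \left(22238 + \left(22654 - 97589\right)\right)} = \frac{1}{\frac{152208}{171683} + \left(22238 - 74935\right)} = \frac{1}{\frac{152208}{171683} - 52697} = \frac{1}{- \frac{9047026843}{171683}} = - \frac{171683}{9047026843}$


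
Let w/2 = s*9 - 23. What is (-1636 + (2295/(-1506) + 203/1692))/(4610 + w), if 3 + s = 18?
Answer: -695392349/2052961128 ≈ -0.33873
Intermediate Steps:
s = 15 (s = -3 + 18 = 15)
w = 224 (w = 2*(15*9 - 23) = 2*(135 - 23) = 2*112 = 224)
(-1636 + (2295/(-1506) + 203/1692))/(4610 + w) = (-1636 + (2295/(-1506) + 203/1692))/(4610 + 224) = (-1636 + (2295*(-1/1506) + 203*(1/1692)))/4834 = (-1636 + (-765/502 + 203/1692))*(1/4834) = (-1636 - 596237/424692)*(1/4834) = -695392349/424692*1/4834 = -695392349/2052961128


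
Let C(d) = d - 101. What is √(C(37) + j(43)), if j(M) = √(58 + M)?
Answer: √(-64 + √101) ≈ 7.3451*I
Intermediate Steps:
C(d) = -101 + d
√(C(37) + j(43)) = √((-101 + 37) + √(58 + 43)) = √(-64 + √101)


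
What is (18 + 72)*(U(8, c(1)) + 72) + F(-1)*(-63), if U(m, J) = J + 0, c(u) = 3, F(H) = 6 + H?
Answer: 6435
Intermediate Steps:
U(m, J) = J
(18 + 72)*(U(8, c(1)) + 72) + F(-1)*(-63) = (18 + 72)*(3 + 72) + (6 - 1)*(-63) = 90*75 + 5*(-63) = 6750 - 315 = 6435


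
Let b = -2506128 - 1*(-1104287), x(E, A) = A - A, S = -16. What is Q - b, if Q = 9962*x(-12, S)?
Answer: 1401841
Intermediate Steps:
x(E, A) = 0
b = -1401841 (b = -2506128 + 1104287 = -1401841)
Q = 0 (Q = 9962*0 = 0)
Q - b = 0 - 1*(-1401841) = 0 + 1401841 = 1401841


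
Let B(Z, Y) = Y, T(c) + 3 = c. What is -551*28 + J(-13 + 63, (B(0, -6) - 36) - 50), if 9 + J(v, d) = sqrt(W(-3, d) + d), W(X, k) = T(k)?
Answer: -15437 + I*sqrt(187) ≈ -15437.0 + 13.675*I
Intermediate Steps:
T(c) = -3 + c
W(X, k) = -3 + k
J(v, d) = -9 + sqrt(-3 + 2*d) (J(v, d) = -9 + sqrt((-3 + d) + d) = -9 + sqrt(-3 + 2*d))
-551*28 + J(-13 + 63, (B(0, -6) - 36) - 50) = -551*28 + (-9 + sqrt(-3 + 2*((-6 - 36) - 50))) = -15428 + (-9 + sqrt(-3 + 2*(-42 - 50))) = -15428 + (-9 + sqrt(-3 + 2*(-92))) = -15428 + (-9 + sqrt(-3 - 184)) = -15428 + (-9 + sqrt(-187)) = -15428 + (-9 + I*sqrt(187)) = -15437 + I*sqrt(187)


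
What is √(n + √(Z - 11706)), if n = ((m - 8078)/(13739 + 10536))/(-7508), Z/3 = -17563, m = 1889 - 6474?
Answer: 3*√(2564351769 + 332175046948900*I*√795)/18225670 ≈ 11.264 + 11.264*I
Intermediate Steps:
m = -4585
Z = -52689 (Z = 3*(-17563) = -52689)
n = 12663/182256700 (n = ((-4585 - 8078)/(13739 + 10536))/(-7508) = -12663/24275*(-1/7508) = 12663/182256700 ≈ 6.9479e-5)
√(n + √(Z - 11706)) = √(12663/182256700 + √(-52689 - 11706)) = √(12663/182256700 + √(-64395)) = √(12663/182256700 + 9*I*√795)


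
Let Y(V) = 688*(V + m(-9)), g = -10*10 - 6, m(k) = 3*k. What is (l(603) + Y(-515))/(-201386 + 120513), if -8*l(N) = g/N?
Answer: 899425099/195065676 ≈ 4.6109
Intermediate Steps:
g = -106 (g = -100 - 6 = -106)
Y(V) = -18576 + 688*V (Y(V) = 688*(V + 3*(-9)) = 688*(V - 27) = 688*(-27 + V) = -18576 + 688*V)
l(N) = 53/(4*N) (l(N) = -(-53)/(4*N) = 53/(4*N))
(l(603) + Y(-515))/(-201386 + 120513) = ((53/4)/603 + (-18576 + 688*(-515)))/(-201386 + 120513) = ((53/4)*(1/603) + (-18576 - 354320))/(-80873) = (53/2412 - 372896)*(-1/80873) = -899425099/2412*(-1/80873) = 899425099/195065676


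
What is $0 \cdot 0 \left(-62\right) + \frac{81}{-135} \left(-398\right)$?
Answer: $\frac{1194}{5} \approx 238.8$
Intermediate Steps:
$0 \cdot 0 \left(-62\right) + \frac{81}{-135} \left(-398\right) = 0 \left(-62\right) + 81 \left(- \frac{1}{135}\right) \left(-398\right) = 0 - - \frac{1194}{5} = 0 + \frac{1194}{5} = \frac{1194}{5}$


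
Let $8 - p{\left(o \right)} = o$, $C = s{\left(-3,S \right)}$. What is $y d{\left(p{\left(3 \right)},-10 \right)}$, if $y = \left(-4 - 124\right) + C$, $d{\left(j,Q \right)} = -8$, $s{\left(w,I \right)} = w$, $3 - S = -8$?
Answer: $1048$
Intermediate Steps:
$S = 11$ ($S = 3 - -8 = 3 + 8 = 11$)
$C = -3$
$p{\left(o \right)} = 8 - o$
$y = -131$ ($y = \left(-4 - 124\right) - 3 = -128 - 3 = -131$)
$y d{\left(p{\left(3 \right)},-10 \right)} = \left(-131\right) \left(-8\right) = 1048$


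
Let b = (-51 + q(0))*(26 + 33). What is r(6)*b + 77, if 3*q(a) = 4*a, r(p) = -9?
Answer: 27158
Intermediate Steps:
q(a) = 4*a/3 (q(a) = (4*a)/3 = 4*a/3)
b = -3009 (b = (-51 + (4/3)*0)*(26 + 33) = (-51 + 0)*59 = -51*59 = -3009)
r(6)*b + 77 = -9*(-3009) + 77 = 27081 + 77 = 27158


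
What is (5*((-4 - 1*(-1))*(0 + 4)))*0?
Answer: 0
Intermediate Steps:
(5*((-4 - 1*(-1))*(0 + 4)))*0 = (5*((-4 + 1)*4))*0 = (5*(-3*4))*0 = (5*(-12))*0 = -60*0 = 0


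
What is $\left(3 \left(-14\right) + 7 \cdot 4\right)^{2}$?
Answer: $196$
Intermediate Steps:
$\left(3 \left(-14\right) + 7 \cdot 4\right)^{2} = \left(-42 + 28\right)^{2} = \left(-14\right)^{2} = 196$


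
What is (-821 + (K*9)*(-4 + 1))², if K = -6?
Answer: 434281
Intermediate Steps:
(-821 + (K*9)*(-4 + 1))² = (-821 + (-6*9)*(-4 + 1))² = (-821 - 54*(-3))² = (-821 + 162)² = (-659)² = 434281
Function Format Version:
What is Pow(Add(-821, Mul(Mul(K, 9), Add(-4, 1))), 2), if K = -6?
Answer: 434281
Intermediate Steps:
Pow(Add(-821, Mul(Mul(K, 9), Add(-4, 1))), 2) = Pow(Add(-821, Mul(Mul(-6, 9), Add(-4, 1))), 2) = Pow(Add(-821, Mul(-54, -3)), 2) = Pow(Add(-821, 162), 2) = Pow(-659, 2) = 434281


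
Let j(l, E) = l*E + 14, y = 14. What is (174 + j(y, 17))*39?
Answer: 16614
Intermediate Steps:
j(l, E) = 14 + E*l (j(l, E) = E*l + 14 = 14 + E*l)
(174 + j(y, 17))*39 = (174 + (14 + 17*14))*39 = (174 + (14 + 238))*39 = (174 + 252)*39 = 426*39 = 16614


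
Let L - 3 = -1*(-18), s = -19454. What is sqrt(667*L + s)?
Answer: I*sqrt(5447) ≈ 73.804*I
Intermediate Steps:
L = 21 (L = 3 - 1*(-18) = 3 + 18 = 21)
sqrt(667*L + s) = sqrt(667*21 - 19454) = sqrt(14007 - 19454) = sqrt(-5447) = I*sqrt(5447)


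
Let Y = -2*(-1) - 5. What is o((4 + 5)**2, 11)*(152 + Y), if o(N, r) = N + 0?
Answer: 12069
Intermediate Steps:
o(N, r) = N
Y = -3 (Y = 2 - 5 = -3)
o((4 + 5)**2, 11)*(152 + Y) = (4 + 5)**2*(152 - 3) = 9**2*149 = 81*149 = 12069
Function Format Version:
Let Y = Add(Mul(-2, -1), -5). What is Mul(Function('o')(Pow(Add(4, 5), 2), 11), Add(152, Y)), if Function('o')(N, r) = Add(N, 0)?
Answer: 12069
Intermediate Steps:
Function('o')(N, r) = N
Y = -3 (Y = Add(2, -5) = -3)
Mul(Function('o')(Pow(Add(4, 5), 2), 11), Add(152, Y)) = Mul(Pow(Add(4, 5), 2), Add(152, -3)) = Mul(Pow(9, 2), 149) = Mul(81, 149) = 12069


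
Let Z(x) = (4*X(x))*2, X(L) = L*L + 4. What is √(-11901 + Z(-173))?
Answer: √227563 ≈ 477.04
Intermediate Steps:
X(L) = 4 + L² (X(L) = L² + 4 = 4 + L²)
Z(x) = 32 + 8*x² (Z(x) = (4*(4 + x²))*2 = (16 + 4*x²)*2 = 32 + 8*x²)
√(-11901 + Z(-173)) = √(-11901 + (32 + 8*(-173)²)) = √(-11901 + (32 + 8*29929)) = √(-11901 + (32 + 239432)) = √(-11901 + 239464) = √227563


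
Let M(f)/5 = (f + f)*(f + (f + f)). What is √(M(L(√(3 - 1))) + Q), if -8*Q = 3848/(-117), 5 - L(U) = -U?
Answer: √(7327 + 2700*√2)/3 ≈ 35.191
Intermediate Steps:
L(U) = 5 + U (L(U) = 5 - (-1)*U = 5 + U)
Q = 37/9 (Q = -481/(-117) = -481*(-1)/117 = -⅛*(-296/9) = 37/9 ≈ 4.1111)
M(f) = 30*f² (M(f) = 5*((f + f)*(f + (f + f))) = 5*((2*f)*(f + 2*f)) = 5*((2*f)*(3*f)) = 5*(6*f²) = 30*f²)
√(M(L(√(3 - 1))) + Q) = √(30*(5 + √(3 - 1))² + 37/9) = √(30*(5 + √2)² + 37/9) = √(37/9 + 30*(5 + √2)²)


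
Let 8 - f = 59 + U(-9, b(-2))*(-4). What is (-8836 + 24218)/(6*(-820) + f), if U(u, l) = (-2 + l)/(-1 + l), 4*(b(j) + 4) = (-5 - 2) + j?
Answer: -446078/144027 ≈ -3.0972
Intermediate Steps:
b(j) = -23/4 + j/4 (b(j) = -4 + ((-5 - 2) + j)/4 = -4 + (-7 + j)/4 = -4 + (-7/4 + j/4) = -23/4 + j/4)
U(u, l) = (-2 + l)/(-1 + l)
f = -1347/29 (f = 8 - (59 + ((-2 + (-23/4 + (1/4)*(-2)))/(-1 + (-23/4 + (1/4)*(-2))))*(-4)) = 8 - (59 + ((-2 + (-23/4 - 1/2))/(-1 + (-23/4 - 1/2)))*(-4)) = 8 - (59 + ((-2 - 25/4)/(-1 - 25/4))*(-4)) = 8 - (59 + (-33/4/(-29/4))*(-4)) = 8 - (59 - 4/29*(-33/4)*(-4)) = 8 - (59 + (33/29)*(-4)) = 8 - (59 - 132/29) = 8 - 1*1579/29 = 8 - 1579/29 = -1347/29 ≈ -46.448)
(-8836 + 24218)/(6*(-820) + f) = (-8836 + 24218)/(6*(-820) - 1347/29) = 15382/(-4920 - 1347/29) = 15382/(-144027/29) = 15382*(-29/144027) = -446078/144027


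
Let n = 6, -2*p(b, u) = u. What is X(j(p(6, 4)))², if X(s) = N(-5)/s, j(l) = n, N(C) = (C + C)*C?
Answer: 625/9 ≈ 69.444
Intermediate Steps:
p(b, u) = -u/2
N(C) = 2*C² (N(C) = (2*C)*C = 2*C²)
j(l) = 6
X(s) = 50/s (X(s) = (2*(-5)²)/s = (2*25)/s = 50/s)
X(j(p(6, 4)))² = (50/6)² = (50*(⅙))² = (25/3)² = 625/9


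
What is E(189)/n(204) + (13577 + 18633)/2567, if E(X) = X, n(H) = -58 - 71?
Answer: 1223309/110381 ≈ 11.083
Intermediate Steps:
n(H) = -129
E(189)/n(204) + (13577 + 18633)/2567 = 189/(-129) + (13577 + 18633)/2567 = 189*(-1/129) + 32210*(1/2567) = -63/43 + 32210/2567 = 1223309/110381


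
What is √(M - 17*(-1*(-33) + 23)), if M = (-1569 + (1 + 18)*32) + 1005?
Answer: 2*I*√227 ≈ 30.133*I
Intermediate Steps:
M = 44 (M = (-1569 + 19*32) + 1005 = (-1569 + 608) + 1005 = -961 + 1005 = 44)
√(M - 17*(-1*(-33) + 23)) = √(44 - 17*(-1*(-33) + 23)) = √(44 - 17*(33 + 23)) = √(44 - 17*56) = √(44 - 952) = √(-908) = 2*I*√227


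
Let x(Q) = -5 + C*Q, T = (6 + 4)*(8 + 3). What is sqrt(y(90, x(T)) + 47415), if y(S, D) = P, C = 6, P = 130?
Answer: sqrt(47545) ≈ 218.05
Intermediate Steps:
T = 110 (T = 10*11 = 110)
x(Q) = -5 + 6*Q
y(S, D) = 130
sqrt(y(90, x(T)) + 47415) = sqrt(130 + 47415) = sqrt(47545)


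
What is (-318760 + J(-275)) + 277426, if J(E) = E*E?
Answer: 34291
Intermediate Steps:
J(E) = E**2
(-318760 + J(-275)) + 277426 = (-318760 + (-275)**2) + 277426 = (-318760 + 75625) + 277426 = -243135 + 277426 = 34291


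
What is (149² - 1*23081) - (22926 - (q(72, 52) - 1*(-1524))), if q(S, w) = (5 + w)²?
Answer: -19033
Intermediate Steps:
(149² - 1*23081) - (22926 - (q(72, 52) - 1*(-1524))) = (149² - 1*23081) - (22926 - ((5 + 52)² - 1*(-1524))) = (22201 - 23081) - (22926 - (57² + 1524)) = -880 - (22926 - (3249 + 1524)) = -880 - (22926 - 1*4773) = -880 - (22926 - 4773) = -880 - 1*18153 = -880 - 18153 = -19033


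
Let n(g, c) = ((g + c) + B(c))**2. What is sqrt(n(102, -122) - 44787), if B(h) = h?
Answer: I*sqrt(24623) ≈ 156.92*I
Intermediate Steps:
n(g, c) = (g + 2*c)**2 (n(g, c) = ((g + c) + c)**2 = ((c + g) + c)**2 = (g + 2*c)**2)
sqrt(n(102, -122) - 44787) = sqrt((102 + 2*(-122))**2 - 44787) = sqrt((102 - 244)**2 - 44787) = sqrt((-142)**2 - 44787) = sqrt(20164 - 44787) = sqrt(-24623) = I*sqrt(24623)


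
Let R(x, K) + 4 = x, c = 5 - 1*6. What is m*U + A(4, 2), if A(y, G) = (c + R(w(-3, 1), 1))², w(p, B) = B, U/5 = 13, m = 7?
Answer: 471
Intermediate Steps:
U = 65 (U = 5*13 = 65)
c = -1 (c = 5 - 6 = -1)
R(x, K) = -4 + x
A(y, G) = 16 (A(y, G) = (-1 + (-4 + 1))² = (-1 - 3)² = (-4)² = 16)
m*U + A(4, 2) = 7*65 + 16 = 455 + 16 = 471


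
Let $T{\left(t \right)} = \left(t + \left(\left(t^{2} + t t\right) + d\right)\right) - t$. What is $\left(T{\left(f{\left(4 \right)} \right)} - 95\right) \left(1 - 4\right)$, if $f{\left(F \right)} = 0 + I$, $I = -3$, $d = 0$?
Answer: $231$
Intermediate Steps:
$f{\left(F \right)} = -3$ ($f{\left(F \right)} = 0 - 3 = -3$)
$T{\left(t \right)} = 2 t^{2}$ ($T{\left(t \right)} = \left(t + \left(\left(t^{2} + t t\right) + 0\right)\right) - t = \left(t + \left(\left(t^{2} + t^{2}\right) + 0\right)\right) - t = \left(t + \left(2 t^{2} + 0\right)\right) - t = \left(t + 2 t^{2}\right) - t = 2 t^{2}$)
$\left(T{\left(f{\left(4 \right)} \right)} - 95\right) \left(1 - 4\right) = \left(2 \left(-3\right)^{2} - 95\right) \left(1 - 4\right) = \left(2 \cdot 9 - 95\right) \left(1 - 4\right) = \left(18 - 95\right) \left(-3\right) = \left(-77\right) \left(-3\right) = 231$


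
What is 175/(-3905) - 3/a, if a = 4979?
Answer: -176608/3888599 ≈ -0.045417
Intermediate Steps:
175/(-3905) - 3/a = 175/(-3905) - 3/4979 = 175*(-1/3905) - 3*1/4979 = -35/781 - 3/4979 = -176608/3888599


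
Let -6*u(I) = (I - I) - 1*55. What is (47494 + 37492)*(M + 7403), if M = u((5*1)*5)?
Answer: 1889791189/3 ≈ 6.2993e+8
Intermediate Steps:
u(I) = 55/6 (u(I) = -((I - I) - 1*55)/6 = -(0 - 55)/6 = -1/6*(-55) = 55/6)
M = 55/6 ≈ 9.1667
(47494 + 37492)*(M + 7403) = (47494 + 37492)*(55/6 + 7403) = 84986*(44473/6) = 1889791189/3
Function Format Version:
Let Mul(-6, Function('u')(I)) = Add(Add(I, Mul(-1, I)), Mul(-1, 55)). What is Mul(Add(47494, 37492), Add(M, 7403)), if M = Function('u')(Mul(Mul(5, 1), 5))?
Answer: Rational(1889791189, 3) ≈ 6.2993e+8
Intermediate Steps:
Function('u')(I) = Rational(55, 6) (Function('u')(I) = Mul(Rational(-1, 6), Add(Add(I, Mul(-1, I)), Mul(-1, 55))) = Mul(Rational(-1, 6), Add(0, -55)) = Mul(Rational(-1, 6), -55) = Rational(55, 6))
M = Rational(55, 6) ≈ 9.1667
Mul(Add(47494, 37492), Add(M, 7403)) = Mul(Add(47494, 37492), Add(Rational(55, 6), 7403)) = Mul(84986, Rational(44473, 6)) = Rational(1889791189, 3)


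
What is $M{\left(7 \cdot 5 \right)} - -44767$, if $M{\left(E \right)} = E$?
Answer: $44802$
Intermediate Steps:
$M{\left(7 \cdot 5 \right)} - -44767 = 7 \cdot 5 - -44767 = 35 + 44767 = 44802$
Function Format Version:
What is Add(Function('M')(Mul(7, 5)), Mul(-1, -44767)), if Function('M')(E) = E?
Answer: 44802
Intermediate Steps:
Add(Function('M')(Mul(7, 5)), Mul(-1, -44767)) = Add(Mul(7, 5), Mul(-1, -44767)) = Add(35, 44767) = 44802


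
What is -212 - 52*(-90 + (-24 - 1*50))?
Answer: 8316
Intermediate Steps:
-212 - 52*(-90 + (-24 - 1*50)) = -212 - 52*(-90 + (-24 - 50)) = -212 - 52*(-90 - 74) = -212 - 52*(-164) = -212 + 8528 = 8316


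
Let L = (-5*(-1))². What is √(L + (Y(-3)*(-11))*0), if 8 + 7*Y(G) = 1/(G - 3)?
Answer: 5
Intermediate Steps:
Y(G) = -8/7 + 1/(7*(-3 + G)) (Y(G) = -8/7 + 1/(7*(G - 3)) = -8/7 + 1/(7*(-3 + G)))
L = 25 (L = 5² = 25)
√(L + (Y(-3)*(-11))*0) = √(25 + (((25 - 8*(-3))/(7*(-3 - 3)))*(-11))*0) = √(25 + (((⅐)*(25 + 24)/(-6))*(-11))*0) = √(25 + (((⅐)*(-⅙)*49)*(-11))*0) = √(25 - 7/6*(-11)*0) = √(25 + (77/6)*0) = √(25 + 0) = √25 = 5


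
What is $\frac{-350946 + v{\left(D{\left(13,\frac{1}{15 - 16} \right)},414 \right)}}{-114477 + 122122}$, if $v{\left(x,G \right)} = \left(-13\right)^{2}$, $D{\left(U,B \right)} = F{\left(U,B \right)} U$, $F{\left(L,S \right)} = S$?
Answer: $- \frac{350777}{7645} \approx -45.883$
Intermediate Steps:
$D{\left(U,B \right)} = B U$
$v{\left(x,G \right)} = 169$
$\frac{-350946 + v{\left(D{\left(13,\frac{1}{15 - 16} \right)},414 \right)}}{-114477 + 122122} = \frac{-350946 + 169}{-114477 + 122122} = - \frac{350777}{7645}$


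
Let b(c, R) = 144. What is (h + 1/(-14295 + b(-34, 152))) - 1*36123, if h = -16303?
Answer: -741880327/14151 ≈ -52426.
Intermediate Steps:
(h + 1/(-14295 + b(-34, 152))) - 1*36123 = (-16303 + 1/(-14295 + 144)) - 1*36123 = (-16303 + 1/(-14151)) - 36123 = (-16303 - 1/14151) - 36123 = -230703754/14151 - 36123 = -741880327/14151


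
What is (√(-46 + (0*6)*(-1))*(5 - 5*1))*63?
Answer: 0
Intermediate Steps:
(√(-46 + (0*6)*(-1))*(5 - 5*1))*63 = (√(-46 + 0*(-1))*(5 - 5))*63 = (√(-46 + 0)*0)*63 = (√(-46)*0)*63 = ((I*√46)*0)*63 = 0*63 = 0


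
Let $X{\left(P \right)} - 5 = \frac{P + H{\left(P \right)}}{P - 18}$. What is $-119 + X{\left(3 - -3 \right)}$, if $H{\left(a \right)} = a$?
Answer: $-115$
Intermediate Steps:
$X{\left(P \right)} = 5 + \frac{2 P}{-18 + P}$ ($X{\left(P \right)} = 5 + \frac{P + P}{P - 18} = 5 + \frac{2 P}{-18 + P}$)
$-119 + X{\left(3 - -3 \right)} = -119 + \frac{-90 + 7 \left(3 - -3\right)}{-18 + \left(3 - -3\right)} = -119 + \frac{-90 + 7 \left(3 + 3\right)}{-18 + \left(3 + 3\right)} = -119 + \frac{-90 + 7 \cdot 6}{-18 + 6} = -119 + \frac{-90 + 42}{-12} = -119 - -4 = -119 + 4 = -115$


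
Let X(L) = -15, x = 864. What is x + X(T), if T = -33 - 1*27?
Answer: 849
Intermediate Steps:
T = -60 (T = -33 - 27 = -60)
x + X(T) = 864 - 15 = 849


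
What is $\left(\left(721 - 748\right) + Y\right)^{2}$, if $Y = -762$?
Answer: $622521$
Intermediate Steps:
$\left(\left(721 - 748\right) + Y\right)^{2} = \left(\left(721 - 748\right) - 762\right)^{2} = \left(-27 - 762\right)^{2} = \left(-789\right)^{2} = 622521$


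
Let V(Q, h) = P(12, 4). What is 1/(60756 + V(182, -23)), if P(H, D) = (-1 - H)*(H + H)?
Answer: 1/60444 ≈ 1.6544e-5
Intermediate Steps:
P(H, D) = 2*H*(-1 - H) (P(H, D) = (-1 - H)*(2*H) = 2*H*(-1 - H))
V(Q, h) = -312 (V(Q, h) = -2*12*(1 + 12) = -2*12*13 = -312)
1/(60756 + V(182, -23)) = 1/(60756 - 312) = 1/60444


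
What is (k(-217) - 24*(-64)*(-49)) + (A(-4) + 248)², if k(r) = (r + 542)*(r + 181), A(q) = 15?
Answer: -17795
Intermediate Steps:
k(r) = (181 + r)*(542 + r) (k(r) = (542 + r)*(181 + r) = (181 + r)*(542 + r))
(k(-217) - 24*(-64)*(-49)) + (A(-4) + 248)² = ((98102 + (-217)² + 723*(-217)) - 24*(-64)*(-49)) + (15 + 248)² = ((98102 + 47089 - 156891) + 1536*(-49)) + 263² = (-11700 - 75264) + 69169 = -86964 + 69169 = -17795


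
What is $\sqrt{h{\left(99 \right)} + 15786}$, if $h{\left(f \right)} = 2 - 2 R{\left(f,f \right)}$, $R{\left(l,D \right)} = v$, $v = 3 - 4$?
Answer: $\sqrt{15790} \approx 125.66$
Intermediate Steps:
$v = -1$ ($v = 3 - 4 = -1$)
$R{\left(l,D \right)} = -1$
$h{\left(f \right)} = 4$ ($h{\left(f \right)} = 2 - -2 = 2 + 2 = 4$)
$\sqrt{h{\left(99 \right)} + 15786} = \sqrt{4 + 15786} = \sqrt{15790}$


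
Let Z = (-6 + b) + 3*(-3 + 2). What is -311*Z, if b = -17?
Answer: 8086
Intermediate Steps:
Z = -26 (Z = (-6 - 17) + 3*(-3 + 2) = -23 + 3*(-1) = -23 - 3 = -26)
-311*Z = -311*(-26) = 8086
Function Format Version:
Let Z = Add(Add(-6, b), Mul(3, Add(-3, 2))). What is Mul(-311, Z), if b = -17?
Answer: 8086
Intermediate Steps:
Z = -26 (Z = Add(Add(-6, -17), Mul(3, Add(-3, 2))) = Add(-23, Mul(3, -1)) = Add(-23, -3) = -26)
Mul(-311, Z) = Mul(-311, -26) = 8086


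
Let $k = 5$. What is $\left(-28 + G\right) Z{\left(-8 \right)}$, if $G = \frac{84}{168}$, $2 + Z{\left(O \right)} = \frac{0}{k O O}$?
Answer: $55$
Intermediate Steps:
$Z{\left(O \right)} = -2$ ($Z{\left(O \right)} = -2 + \frac{0}{5 O O} = -2 + \frac{0}{5 O^{2}} = -2 + 0 \frac{1}{5 O^{2}} = -2 + 0 = -2$)
$G = \frac{1}{2}$ ($G = 84 \cdot \frac{1}{168} = \frac{1}{2} \approx 0.5$)
$\left(-28 + G\right) Z{\left(-8 \right)} = \left(-28 + \frac{1}{2}\right) \left(-2\right) = \left(- \frac{55}{2}\right) \left(-2\right) = 55$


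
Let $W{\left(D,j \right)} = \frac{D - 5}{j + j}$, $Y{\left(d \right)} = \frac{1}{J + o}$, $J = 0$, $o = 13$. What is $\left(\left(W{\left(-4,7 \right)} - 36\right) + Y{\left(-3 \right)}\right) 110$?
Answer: $- \frac{366025}{91} \approx -4022.3$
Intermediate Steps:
$Y{\left(d \right)} = \frac{1}{13}$ ($Y{\left(d \right)} = \frac{1}{0 + 13} = \frac{1}{13}$)
$W{\left(D,j \right)} = \frac{-5 + D}{2 j}$
$\left(\left(W{\left(-4,7 \right)} - 36\right) + Y{\left(-3 \right)}\right) 110 = \left(\left(\frac{-5 - 4}{2 \cdot 7} - 36\right) + \frac{1}{13}\right) 110 = \left(\left(\frac{1}{2} \cdot \frac{1}{7} \left(-9\right) - 36\right) + \frac{1}{13}\right) 110 = \left(\left(- \frac{9}{14} - 36\right) + \frac{1}{13}\right) 110 = \left(- \frac{513}{14} + \frac{1}{13}\right) 110 = \left(- \frac{6655}{182}\right) 110 = - \frac{366025}{91}$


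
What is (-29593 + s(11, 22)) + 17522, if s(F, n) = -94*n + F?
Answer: -14128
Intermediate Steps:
s(F, n) = F - 94*n
(-29593 + s(11, 22)) + 17522 = (-29593 + (11 - 94*22)) + 17522 = (-29593 + (11 - 2068)) + 17522 = (-29593 - 2057) + 17522 = -31650 + 17522 = -14128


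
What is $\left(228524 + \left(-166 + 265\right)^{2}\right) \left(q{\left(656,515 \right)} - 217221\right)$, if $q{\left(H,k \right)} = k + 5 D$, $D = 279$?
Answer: $-51313994075$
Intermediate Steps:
$q{\left(H,k \right)} = 1395 + k$ ($q{\left(H,k \right)} = k + 5 \cdot 279 = k + 1395 = 1395 + k$)
$\left(228524 + \left(-166 + 265\right)^{2}\right) \left(q{\left(656,515 \right)} - 217221\right) = \left(228524 + \left(-166 + 265\right)^{2}\right) \left(\left(1395 + 515\right) - 217221\right) = \left(228524 + 99^{2}\right) \left(1910 - 217221\right) = \left(228524 + 9801\right) \left(-215311\right) = 238325 \left(-215311\right) = -51313994075$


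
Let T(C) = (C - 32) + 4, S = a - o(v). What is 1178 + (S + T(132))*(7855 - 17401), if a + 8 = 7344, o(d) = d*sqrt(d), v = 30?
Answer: -71021062 + 286380*sqrt(30) ≈ -6.9453e+7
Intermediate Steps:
o(d) = d**(3/2)
a = 7336 (a = -8 + 7344 = 7336)
S = 7336 - 30*sqrt(30) (S = 7336 - 30**(3/2) = 7336 - 30*sqrt(30) ≈ 7171.7)
T(C) = -28 + C (T(C) = (-32 + C) + 4 = -28 + C)
1178 + (S + T(132))*(7855 - 17401) = 1178 + ((7336 - 30*sqrt(30)) + (-28 + 132))*(7855 - 17401) = 1178 + ((7336 - 30*sqrt(30)) + 104)*(-9546) = 1178 + (7440 - 30*sqrt(30))*(-9546) = 1178 + (-71022240 + 286380*sqrt(30)) = -71021062 + 286380*sqrt(30)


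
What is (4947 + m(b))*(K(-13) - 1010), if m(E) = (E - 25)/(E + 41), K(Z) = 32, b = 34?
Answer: -120957084/25 ≈ -4.8383e+6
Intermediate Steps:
m(E) = (-25 + E)/(41 + E)
(4947 + m(b))*(K(-13) - 1010) = (4947 + (-25 + 34)/(41 + 34))*(32 - 1010) = (4947 + 9/75)*(-978) = (4947 + (1/75)*9)*(-978) = (4947 + 3/25)*(-978) = (123678/25)*(-978) = -120957084/25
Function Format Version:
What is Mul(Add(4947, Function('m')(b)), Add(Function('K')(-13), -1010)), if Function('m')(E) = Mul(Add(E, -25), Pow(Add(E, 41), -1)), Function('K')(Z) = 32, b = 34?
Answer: Rational(-120957084, 25) ≈ -4.8383e+6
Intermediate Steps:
Function('m')(E) = Mul(Pow(Add(41, E), -1), Add(-25, E)) (Function('m')(E) = Mul(Add(-25, E), Pow(Add(41, E), -1)) = Mul(Pow(Add(41, E), -1), Add(-25, E)))
Mul(Add(4947, Function('m')(b)), Add(Function('K')(-13), -1010)) = Mul(Add(4947, Mul(Pow(Add(41, 34), -1), Add(-25, 34))), Add(32, -1010)) = Mul(Add(4947, Mul(Pow(75, -1), 9)), -978) = Mul(Add(4947, Mul(Rational(1, 75), 9)), -978) = Mul(Add(4947, Rational(3, 25)), -978) = Mul(Rational(123678, 25), -978) = Rational(-120957084, 25)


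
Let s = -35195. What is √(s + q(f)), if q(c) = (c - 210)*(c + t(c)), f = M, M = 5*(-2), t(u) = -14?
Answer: I*√29915 ≈ 172.96*I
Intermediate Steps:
M = -10
f = -10
q(c) = (-210 + c)*(-14 + c) (q(c) = (c - 210)*(c - 14) = (-210 + c)*(-14 + c))
√(s + q(f)) = √(-35195 + (2940 + (-10)² - 224*(-10))) = √(-35195 + (2940 + 100 + 2240)) = √(-35195 + 5280) = √(-29915) = I*√29915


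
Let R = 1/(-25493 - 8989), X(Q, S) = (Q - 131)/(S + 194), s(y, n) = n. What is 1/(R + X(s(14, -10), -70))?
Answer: -2137884/2431043 ≈ -0.87941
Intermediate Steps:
X(Q, S) = (-131 + Q)/(194 + S)
R = -1/34482 (R = 1/(-34482) = -1/34482 ≈ -2.9001e-5)
1/(R + X(s(14, -10), -70)) = 1/(-1/34482 + (-131 - 10)/(194 - 70)) = 1/(-1/34482 - 141/124) = 1/(-2431043/2137884) = -2137884/2431043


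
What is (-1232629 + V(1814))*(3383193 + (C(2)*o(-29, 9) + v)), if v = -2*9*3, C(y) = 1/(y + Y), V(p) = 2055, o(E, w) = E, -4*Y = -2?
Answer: -20815943085638/5 ≈ -4.1632e+12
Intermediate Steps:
Y = 1/2 (Y = -1/4*(-2) = 1/2 ≈ 0.50000)
C(y) = 1/(1/2 + y) (C(y) = 1/(y + 1/2) = 1/(1/2 + y))
v = -54 (v = -18*3 = -54)
(-1232629 + V(1814))*(3383193 + (C(2)*o(-29, 9) + v)) = (-1232629 + 2055)*(3383193 + ((2/(1 + 2*2))*(-29) - 54)) = -1230574*(3383193 + ((2/(1 + 4))*(-29) - 54)) = -1230574*(3383193 + ((2/5)*(-29) - 54)) = -1230574*(3383193 + (-58/5 - 54)) = -1230574*(3383193 - 328/5) = -1230574*16915637/5 = -20815943085638/5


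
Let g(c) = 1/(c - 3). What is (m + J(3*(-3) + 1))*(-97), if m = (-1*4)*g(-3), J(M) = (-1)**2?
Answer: -485/3 ≈ -161.67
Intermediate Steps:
g(c) = 1/(-3 + c)
J(M) = 1
m = 2/3 (m = (-1*4)/(-3 - 3) = -4/(-6) = -4*(-1/6) = 2/3 ≈ 0.66667)
(m + J(3*(-3) + 1))*(-97) = (2/3 + 1)*(-97) = (5/3)*(-97) = -485/3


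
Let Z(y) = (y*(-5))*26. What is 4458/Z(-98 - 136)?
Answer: 743/5070 ≈ 0.14655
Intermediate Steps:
Z(y) = -130*y (Z(y) = -5*y*26 = -130*y)
4458/Z(-98 - 136) = 4458/((-130*(-98 - 136))) = 4458/((-130*(-234))) = 4458/30420 = 4458*(1/30420) = 743/5070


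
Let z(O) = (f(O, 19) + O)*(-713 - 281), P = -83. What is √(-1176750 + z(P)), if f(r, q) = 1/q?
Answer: I*√395042414/19 ≈ 1046.1*I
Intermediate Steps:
z(O) = -994/19 - 994*O (z(O) = (1/19 + O)*(-713 - 281) = (1/19 + O)*(-994) = -994/19 - 994*O)
√(-1176750 + z(P)) = √(-1176750 + (-994/19 - 994*(-83))) = √(-1176750 + (-994/19 + 82502)) = √(-1176750 + 1566544/19) = √(-20791706/19) = I*√395042414/19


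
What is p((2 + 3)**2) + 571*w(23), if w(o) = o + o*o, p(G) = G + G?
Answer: 315242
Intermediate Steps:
p(G) = 2*G
w(o) = o + o**2
p((2 + 3)**2) + 571*w(23) = 2*(2 + 3)**2 + 571*(23*(1 + 23)) = 2*5**2 + 571*(23*24) = 2*25 + 571*552 = 50 + 315192 = 315242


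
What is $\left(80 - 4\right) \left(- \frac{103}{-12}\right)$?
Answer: $\frac{1957}{3} \approx 652.33$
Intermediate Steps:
$\left(80 - 4\right) \left(- \frac{103}{-12}\right) = 76 \left(\left(-103\right) \left(- \frac{1}{12}\right)\right) = 76 \cdot \frac{103}{12} = \frac{1957}{3}$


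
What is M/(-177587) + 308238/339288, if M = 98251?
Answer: 3567279403/10042189676 ≈ 0.35523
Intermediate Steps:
M/(-177587) + 308238/339288 = 98251/(-177587) + 308238/339288 = 98251*(-1/177587) + 308238*(1/339288) = -98251/177587 + 51373/56548 = 3567279403/10042189676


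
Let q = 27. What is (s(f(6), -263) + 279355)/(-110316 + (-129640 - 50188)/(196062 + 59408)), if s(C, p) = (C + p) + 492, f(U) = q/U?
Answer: -71426474095/28182608348 ≈ -2.5344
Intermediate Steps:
f(U) = 27/U
s(C, p) = 492 + C + p
(s(f(6), -263) + 279355)/(-110316 + (-129640 - 50188)/(196062 + 59408)) = ((492 + 27/6 - 263) + 279355)/(-110316 + (-129640 - 50188)/(196062 + 59408)) = ((492 + 27*(⅙) - 263) + 279355)/(-110316 - 179828/255470) = ((492 + 9/2 - 263) + 279355)/(-110316 - 179828*1/255470) = (467/2 + 279355)/(-110316 - 89914/127735) = 559177/(2*(-14091304174/127735)) = (559177/2)*(-127735/14091304174) = -71426474095/28182608348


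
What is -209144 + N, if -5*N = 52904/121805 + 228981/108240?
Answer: -54066616533583/258513200 ≈ -2.0914e+5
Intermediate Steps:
N = -131832783/258513200 (N = -(52904/121805 + 228981/108240)/5 = -(52904*(1/121805) + 228981*(1/108240))/5 = -(3112/7165 + 76327/36080)/5 = -1/5*131832783/51702640 = -131832783/258513200 ≈ -0.50996)
-209144 + N = -209144 - 131832783/258513200 = -54066616533583/258513200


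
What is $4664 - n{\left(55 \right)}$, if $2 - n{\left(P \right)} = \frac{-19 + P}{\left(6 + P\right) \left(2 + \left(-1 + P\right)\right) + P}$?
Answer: $\frac{5393946}{1157} \approx 4662.0$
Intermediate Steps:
$n{\left(P \right)} = 2 - \frac{-19 + P}{P + \left(1 + P\right) \left(6 + P\right)}$ ($n{\left(P \right)} = 2 - \frac{-19 + P}{\left(6 + P\right) \left(2 + \left(-1 + P\right)\right) + P} = 2 - \frac{-19 + P}{\left(6 + P\right) \left(1 + P\right) + P} = 2 - \frac{-19 + P}{\left(1 + P\right) \left(6 + P\right) + P} = 2 - \frac{-19 + P}{P + \left(1 + P\right) \left(6 + P\right)}$)
$4664 - n{\left(55 \right)} = 4664 - \frac{31 + 2 \cdot 55^{2} + 15 \cdot 55}{6 + 55^{2} + 8 \cdot 55} = 4664 - \frac{31 + 2 \cdot 3025 + 825}{6 + 3025 + 440} = 4664 - \frac{31 + 6050 + 825}{3471} = 4664 - \frac{1}{3471} \cdot 6906 = 4664 - \frac{2302}{1157} = \frac{5393946}{1157}$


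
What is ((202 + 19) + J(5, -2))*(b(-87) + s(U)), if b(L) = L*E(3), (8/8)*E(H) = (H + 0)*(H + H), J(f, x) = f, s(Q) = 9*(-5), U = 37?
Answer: -364086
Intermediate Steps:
s(Q) = -45
E(H) = 2*H² (E(H) = (H + 0)*(H + H) = H*(2*H) = 2*H²)
b(L) = 18*L (b(L) = L*(2*3²) = L*(2*9) = L*18 = 18*L)
((202 + 19) + J(5, -2))*(b(-87) + s(U)) = ((202 + 19) + 5)*(18*(-87) - 45) = (221 + 5)*(-1566 - 45) = 226*(-1611) = -364086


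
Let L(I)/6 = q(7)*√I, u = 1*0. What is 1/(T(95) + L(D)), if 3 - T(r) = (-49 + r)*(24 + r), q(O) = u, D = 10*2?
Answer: -1/5471 ≈ -0.00018278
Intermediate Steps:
u = 0
D = 20
q(O) = 0
T(r) = 3 - (-49 + r)*(24 + r)
L(I) = 0 (L(I) = 6*(0*√I) = 6*0 = 0)
1/(T(95) + L(D)) = 1/((1179 - 1*95² + 25*95) + 0) = 1/((1179 - 1*9025 + 2375) + 0) = 1/((1179 - 9025 + 2375) + 0) = 1/(-5471 + 0) = 1/(-5471) = -1/5471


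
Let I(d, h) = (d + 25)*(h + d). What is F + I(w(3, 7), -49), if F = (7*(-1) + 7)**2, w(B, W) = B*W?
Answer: -1288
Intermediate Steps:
I(d, h) = (25 + d)*(d + h)
F = 0 (F = (-7 + 7)**2 = 0**2 = 0)
F + I(w(3, 7), -49) = 0 + ((3*7)**2 + 25*(3*7) + 25*(-49) + (3*7)*(-49)) = 0 + (21**2 + 25*21 - 1225 + 21*(-49)) = 0 + (441 + 525 - 1225 - 1029) = 0 - 1288 = -1288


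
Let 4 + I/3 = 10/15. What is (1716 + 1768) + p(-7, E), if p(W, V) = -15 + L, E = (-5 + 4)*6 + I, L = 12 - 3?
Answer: 3478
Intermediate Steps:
L = 9
I = -10 (I = -12 + 3*(10/15) = -12 + 3*(10*(1/15)) = -12 + 3*(⅔) = -12 + 2 = -10)
E = -16 (E = (-5 + 4)*6 - 10 = -1*6 - 10 = -6 - 10 = -16)
p(W, V) = -6 (p(W, V) = -15 + 9 = -6)
(1716 + 1768) + p(-7, E) = (1716 + 1768) - 6 = 3484 - 6 = 3478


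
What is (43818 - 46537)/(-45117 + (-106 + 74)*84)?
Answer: 2719/47805 ≈ 0.056877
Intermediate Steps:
(43818 - 46537)/(-45117 + (-106 + 74)*84) = -2719/(-45117 - 32*84) = -2719/(-45117 - 2688) = -2719/(-47805) = -2719*(-1/47805) = 2719/47805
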